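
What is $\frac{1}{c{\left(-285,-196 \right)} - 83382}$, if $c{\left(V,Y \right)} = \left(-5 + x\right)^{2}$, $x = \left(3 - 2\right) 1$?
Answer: $- \frac{1}{83366} \approx -1.1995 \cdot 10^{-5}$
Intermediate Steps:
$x = 1$ ($x = 1 \cdot 1 = 1$)
$c{\left(V,Y \right)} = 16$ ($c{\left(V,Y \right)} = \left(-5 + 1\right)^{2} = \left(-4\right)^{2} = 16$)
$\frac{1}{c{\left(-285,-196 \right)} - 83382} = \frac{1}{16 - 83382} = \frac{1}{-83366} = - \frac{1}{83366}$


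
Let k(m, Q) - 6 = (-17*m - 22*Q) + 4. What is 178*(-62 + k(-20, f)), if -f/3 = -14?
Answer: -113208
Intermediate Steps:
f = 42 (f = -3*(-14) = 42)
k(m, Q) = 10 - 22*Q - 17*m (k(m, Q) = 6 + ((-17*m - 22*Q) + 4) = 6 + ((-22*Q - 17*m) + 4) = 6 + (4 - 22*Q - 17*m) = 10 - 22*Q - 17*m)
178*(-62 + k(-20, f)) = 178*(-62 + (10 - 22*42 - 17*(-20))) = 178*(-62 + (10 - 924 + 340)) = 178*(-62 - 574) = 178*(-636) = -113208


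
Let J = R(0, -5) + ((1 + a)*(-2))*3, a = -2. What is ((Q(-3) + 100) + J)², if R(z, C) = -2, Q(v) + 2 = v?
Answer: 9801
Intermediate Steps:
Q(v) = -2 + v
J = 4 (J = -2 + ((1 - 2)*(-2))*3 = -2 - 1*(-2)*3 = -2 + 2*3 = -2 + 6 = 4)
((Q(-3) + 100) + J)² = (((-2 - 3) + 100) + 4)² = ((-5 + 100) + 4)² = (95 + 4)² = 99² = 9801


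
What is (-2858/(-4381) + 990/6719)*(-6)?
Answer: -141240552/29435939 ≈ -4.7982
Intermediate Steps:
(-2858/(-4381) + 990/6719)*(-6) = (-2858*(-1/4381) + 990*(1/6719))*(-6) = (2858/4381 + 990/6719)*(-6) = (23540092/29435939)*(-6) = -141240552/29435939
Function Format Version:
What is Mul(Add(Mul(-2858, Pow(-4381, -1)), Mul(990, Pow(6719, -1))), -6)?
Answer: Rational(-141240552, 29435939) ≈ -4.7982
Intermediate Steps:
Mul(Add(Mul(-2858, Pow(-4381, -1)), Mul(990, Pow(6719, -1))), -6) = Mul(Add(Mul(-2858, Rational(-1, 4381)), Mul(990, Rational(1, 6719))), -6) = Mul(Add(Rational(2858, 4381), Rational(990, 6719)), -6) = Mul(Rational(23540092, 29435939), -6) = Rational(-141240552, 29435939)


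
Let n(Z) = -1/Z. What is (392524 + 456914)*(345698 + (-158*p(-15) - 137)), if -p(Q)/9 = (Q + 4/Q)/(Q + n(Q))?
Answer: 16506980427069/56 ≈ 2.9477e+11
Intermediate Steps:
p(Q) = -9*(Q + 4/Q)/(Q - 1/Q)
(392524 + 456914)*(345698 + (-158*p(-15) - 137)) = (392524 + 456914)*(345698 + (-1422*(-4 - 1*(-15)**2)/(-1 + (-15)**2) - 137)) = 849438*(345698 + (-1422*(-4 - 1*225)/(-1 + 225) - 137)) = 849438*(345698 + (-1422*(-4 - 225)/224 - 137)) = 849438*(345698 + (-1422*(-229)/224 - 137)) = 849438*(345698 + (-158*(-2061/224) - 137)) = 849438*(345698 + (162819/112 - 137)) = 849438*(345698 + 147475/112) = 849438*(38865651/112) = 16506980427069/56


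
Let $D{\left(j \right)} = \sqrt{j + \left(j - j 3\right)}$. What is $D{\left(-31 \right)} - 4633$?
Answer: $-4633 + \sqrt{31} \approx -4627.4$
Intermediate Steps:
$D{\left(j \right)} = \sqrt{- j}$ ($D{\left(j \right)} = \sqrt{j + \left(j - 3 j\right)} = \sqrt{j - 2 j} = \sqrt{- j}$)
$D{\left(-31 \right)} - 4633 = \sqrt{\left(-1\right) \left(-31\right)} - 4633 = \sqrt{31} - 4633 = -4633 + \sqrt{31}$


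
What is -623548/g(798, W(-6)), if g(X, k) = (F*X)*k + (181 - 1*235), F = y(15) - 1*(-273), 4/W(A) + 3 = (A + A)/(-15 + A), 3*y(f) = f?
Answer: 5300158/3106275 ≈ 1.7063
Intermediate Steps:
y(f) = f/3
W(A) = 4/(-3 + 2*A/(-15 + A)) (W(A) = 4/(-3 + (A + A)/(-15 + A)) = 4/(-3 + (2*A)/(-15 + A)) = 4/(-3 + 2*A/(-15 + A)))
F = 278 (F = (⅓)*15 - 1*(-273) = 5 + 273 = 278)
g(X, k) = -54 + 278*X*k (g(X, k) = (278*X)*k + (181 - 1*235) = 278*X*k + (181 - 235) = 278*X*k - 54 = -54 + 278*X*k)
-623548/g(798, W(-6)) = -623548/(-54 + 278*798*(4*(15 - 1*(-6))/(-45 - 6))) = -623548/(-54 + 278*798*(4*(15 + 6)/(-51))) = -623548/(-54 + 278*798*(4*(-1/51)*21)) = -623548/(-54 + 278*798*(-28/17)) = -623548/(-54 - 6211632/17) = -623548/(-6212550/17) = -623548*(-17/6212550) = 5300158/3106275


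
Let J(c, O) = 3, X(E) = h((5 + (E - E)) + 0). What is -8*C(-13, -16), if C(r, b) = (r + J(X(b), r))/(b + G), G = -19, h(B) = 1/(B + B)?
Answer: -16/7 ≈ -2.2857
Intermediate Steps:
h(B) = 1/(2*B)
X(E) = 1/10 (X(E) = 1/(2*((5 + (E - E)) + 0)) = 1/(2*((5 + 0) + 0)) = 1/(2*(5 + 0)) = (1/2)/5 = (1/2)*(1/5) = 1/10)
C(r, b) = (3 + r)/(-19 + b) (C(r, b) = (r + 3)/(b - 19) = (3 + r)/(-19 + b))
-8*C(-13, -16) = -8*(3 - 13)/(-19 - 16) = -8*(-10)/(-35) = -(-8)*(-10)/35 = -8*2/7 = -16/7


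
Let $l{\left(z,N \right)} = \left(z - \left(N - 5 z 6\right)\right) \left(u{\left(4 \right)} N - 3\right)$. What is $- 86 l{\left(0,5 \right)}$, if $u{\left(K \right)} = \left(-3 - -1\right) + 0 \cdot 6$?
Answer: $-5590$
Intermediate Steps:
$u{\left(K \right)} = -2$ ($u{\left(K \right)} = \left(-3 + 1\right) + 0 = -2 + 0 = -2$)
$l{\left(z,N \right)} = \left(-3 - 2 N\right) \left(- N + 31 z\right)$ ($l{\left(z,N \right)} = \left(z - \left(N - 5 z 6\right)\right) \left(- 2 N - 3\right) = \left(z - \left(N - 30 z\right)\right) \left(-3 - 2 N\right) = \left(- N + 31 z\right) \left(-3 - 2 N\right) = \left(-3 - 2 N\right) \left(- N + 31 z\right)$)
$- 86 l{\left(0,5 \right)} = - 86 \left(\left(-93\right) 0 + 2 \cdot 5^{2} + 3 \cdot 5 - 310 \cdot 0\right) = - 86 \left(0 + 2 \cdot 25 + 15 + 0\right) = - 86 \left(0 + 50 + 15 + 0\right) = \left(-86\right) 65 = -5590$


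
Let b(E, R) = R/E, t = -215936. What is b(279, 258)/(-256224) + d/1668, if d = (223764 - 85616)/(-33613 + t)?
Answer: -46218094279/137759684391792 ≈ -0.00033550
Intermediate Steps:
d = -138148/249549 (d = (223764 - 85616)/(-33613 - 215936) = 138148/(-249549) = 138148*(-1/249549) = -138148/249549 ≈ -0.55359)
b(279, 258)/(-256224) + d/1668 = (258/279)/(-256224) - 138148/249549/1668 = (258*(1/279))*(-1/256224) - 138148/249549*1/1668 = (86/93)*(-1/256224) - 34537/104061933 = -43/11914416 - 34537/104061933 = -46218094279/137759684391792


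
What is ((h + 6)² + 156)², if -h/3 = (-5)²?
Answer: 24176889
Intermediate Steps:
h = -75 (h = -3*(-5)² = -3*25 = -75)
((h + 6)² + 156)² = ((-75 + 6)² + 156)² = ((-69)² + 156)² = (4761 + 156)² = 4917² = 24176889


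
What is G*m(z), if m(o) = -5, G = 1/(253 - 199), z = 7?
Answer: -5/54 ≈ -0.092593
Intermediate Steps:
G = 1/54 ≈ 0.018519
G*m(z) = (1/54)*(-5) = -5/54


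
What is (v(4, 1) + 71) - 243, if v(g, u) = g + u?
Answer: -167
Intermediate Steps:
(v(4, 1) + 71) - 243 = ((4 + 1) + 71) - 243 = (5 + 71) - 243 = 76 - 243 = -167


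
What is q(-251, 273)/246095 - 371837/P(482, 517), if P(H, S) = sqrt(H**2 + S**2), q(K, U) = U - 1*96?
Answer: 177/246095 - 371837*sqrt(499613)/499613 ≈ -526.06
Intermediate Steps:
q(K, U) = -96 + U (q(K, U) = U - 96 = -96 + U)
q(-251, 273)/246095 - 371837/P(482, 517) = (-96 + 273)/246095 - 371837/sqrt(482**2 + 517**2) = 177*(1/246095) - 371837/sqrt(232324 + 267289) = 177/246095 - 371837*sqrt(499613)/499613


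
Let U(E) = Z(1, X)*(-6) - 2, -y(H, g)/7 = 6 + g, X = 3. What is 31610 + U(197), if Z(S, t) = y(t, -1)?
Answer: 31818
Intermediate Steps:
y(H, g) = -42 - 7*g (y(H, g) = -7*(6 + g) = -42 - 7*g)
Z(S, t) = -35 (Z(S, t) = -42 - 7*(-1) = -42 + 7 = -35)
U(E) = 208 (U(E) = -35*(-6) - 2 = 210 - 2 = 208)
31610 + U(197) = 31610 + 208 = 31818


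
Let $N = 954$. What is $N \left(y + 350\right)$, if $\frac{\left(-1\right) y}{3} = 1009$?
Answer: $-2553858$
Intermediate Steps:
$y = -3027$ ($y = \left(-3\right) 1009 = -3027$)
$N \left(y + 350\right) = 954 \left(-3027 + 350\right) = 954 \left(-2677\right) = -2553858$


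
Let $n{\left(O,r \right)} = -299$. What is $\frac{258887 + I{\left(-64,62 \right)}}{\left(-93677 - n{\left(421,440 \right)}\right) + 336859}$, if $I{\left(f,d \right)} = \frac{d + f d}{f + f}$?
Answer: $\frac{16570721}{15582784} \approx 1.0634$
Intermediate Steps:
$I{\left(f,d \right)} = \frac{d + d f}{2 f}$
$\frac{258887 + I{\left(-64,62 \right)}}{\left(-93677 - n{\left(421,440 \right)}\right) + 336859} = \frac{258887 + \frac{1}{2} \cdot 62 \frac{1}{-64} \left(1 - 64\right)}{\left(-93677 - -299\right) + 336859} = \frac{258887 + \frac{1}{2} \cdot 62 \left(- \frac{1}{64}\right) \left(-63\right)}{\left(-93677 + 299\right) + 336859} = \frac{258887 + \frac{1953}{64}}{-93378 + 336859} = \frac{16570721}{64 \cdot 243481} = \frac{16570721}{64} \cdot \frac{1}{243481} = \frac{16570721}{15582784}$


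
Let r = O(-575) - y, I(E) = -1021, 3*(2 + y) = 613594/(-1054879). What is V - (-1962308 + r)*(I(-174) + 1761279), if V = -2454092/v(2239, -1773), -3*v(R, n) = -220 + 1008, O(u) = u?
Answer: 2154072834858201416531/623433489 ≈ 3.4552e+12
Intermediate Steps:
y = -6942868/3164637 (y = -2 + (613594/(-1054879))/3 = -2 + (613594*(-1/1054879))/3 = -2 + (⅓)*(-613594/1054879) = -2 - 613594/3164637 = -6942868/3164637 ≈ -2.1939)
r = -1812723407/3164637 (r = -575 - 1*(-6942868/3164637) = -575 + 6942868/3164637 = -1812723407/3164637 ≈ -572.81)
v(R, n) = -788/3 (v(R, n) = -(-220 + 1008)/3 = -⅓*788 = -788/3)
V = 1840569/197 (V = -2454092/(-788/3) = -2454092*(-3/788) = 1840569/197 ≈ 9343.0)
V - (-1962308 + r)*(I(-174) + 1761279) = 1840569/197 - (-1962308 - 1812723407/3164637)*(-1021 + 1761279) = 1840569/197 - (-6211805225603)*1760258/3164637 = 1840569/197 - 1*(-10934379842809485574/3164637) = 1840569/197 + 10934379842809485574/3164637 = 2154072834858201416531/623433489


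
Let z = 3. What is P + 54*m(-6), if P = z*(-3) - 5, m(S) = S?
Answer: -338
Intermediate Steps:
P = -14 (P = 3*(-3) - 5 = -9 - 5 = -14)
P + 54*m(-6) = -14 + 54*(-6) = -14 - 324 = -338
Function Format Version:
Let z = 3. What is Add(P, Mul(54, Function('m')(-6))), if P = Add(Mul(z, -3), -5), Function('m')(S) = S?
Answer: -338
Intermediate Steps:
P = -14 (P = Add(Mul(3, -3), -5) = Add(-9, -5) = -14)
Add(P, Mul(54, Function('m')(-6))) = Add(-14, Mul(54, -6)) = Add(-14, -324) = -338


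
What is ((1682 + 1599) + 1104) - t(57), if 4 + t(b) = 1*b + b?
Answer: 4275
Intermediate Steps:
t(b) = -4 + 2*b (t(b) = -4 + (1*b + b) = -4 + (b + b) = -4 + 2*b)
((1682 + 1599) + 1104) - t(57) = ((1682 + 1599) + 1104) - (-4 + 2*57) = (3281 + 1104) - (-4 + 114) = 4385 - 1*110 = 4385 - 110 = 4275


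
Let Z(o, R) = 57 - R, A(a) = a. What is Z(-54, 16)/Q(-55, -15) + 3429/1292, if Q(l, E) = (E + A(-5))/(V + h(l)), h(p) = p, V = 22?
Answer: 113541/1615 ≈ 70.304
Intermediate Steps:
Q(l, E) = (-5 + E)/(22 + l) (Q(l, E) = (E - 5)/(22 + l) = (-5 + E)/(22 + l))
Z(-54, 16)/Q(-55, -15) + 3429/1292 = (57 - 1*16)/(((-5 - 15)/(22 - 55))) + 3429/1292 = (57 - 16)/((-20/(-33))) + 3429*(1/1292) = 41/((-1/33*(-20))) + 3429/1292 = 41/(20/33) + 3429/1292 = 41*(33/20) + 3429/1292 = 1353/20 + 3429/1292 = 113541/1615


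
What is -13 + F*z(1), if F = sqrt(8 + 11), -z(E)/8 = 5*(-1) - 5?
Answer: -13 + 80*sqrt(19) ≈ 335.71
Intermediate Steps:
z(E) = 80 (z(E) = -8*(5*(-1) - 5) = -8*(-5 - 5) = -8*(-10) = 80)
F = sqrt(19) ≈ 4.3589
-13 + F*z(1) = -13 + sqrt(19)*80 = -13 + 80*sqrt(19)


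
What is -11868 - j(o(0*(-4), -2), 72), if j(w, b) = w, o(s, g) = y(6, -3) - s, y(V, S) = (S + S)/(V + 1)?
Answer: -83070/7 ≈ -11867.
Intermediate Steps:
y(V, S) = 2*S/(1 + V) (y(V, S) = (2*S)/(1 + V) = 2*S/(1 + V))
o(s, g) = -6/7 - s (o(s, g) = 2*(-3)/(1 + 6) - s = 2*(-3)/7 - s = 2*(-3)*(⅐) - s = -6/7 - s)
-11868 - j(o(0*(-4), -2), 72) = -11868 - (-6/7 - 0*(-4)) = -11868 - (-6/7 - 1*0) = -11868 - (-6/7 + 0) = -11868 - 1*(-6/7) = -11868 + 6/7 = -83070/7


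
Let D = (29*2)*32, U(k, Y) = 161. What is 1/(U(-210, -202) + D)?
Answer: 1/2017 ≈ 0.00049579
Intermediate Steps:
D = 1856 (D = 58*32 = 1856)
1/(U(-210, -202) + D) = 1/(161 + 1856) = 1/2017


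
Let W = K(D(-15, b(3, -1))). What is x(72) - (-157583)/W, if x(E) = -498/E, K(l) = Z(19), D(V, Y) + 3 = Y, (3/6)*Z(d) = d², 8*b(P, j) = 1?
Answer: 915535/4332 ≈ 211.34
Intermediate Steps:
b(P, j) = ⅛ (b(P, j) = (⅛)*1 = ⅛)
Z(d) = 2*d²
D(V, Y) = -3 + Y
K(l) = 722 (K(l) = 2*19² = 2*361 = 722)
W = 722
x(72) - (-157583)/W = -498/72 - (-157583)/722 = -498*1/72 - (-157583)/722 = -83/12 - 1*(-157583/722) = -83/12 + 157583/722 = 915535/4332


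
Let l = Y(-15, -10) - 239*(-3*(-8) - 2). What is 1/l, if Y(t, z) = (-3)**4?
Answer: -1/5177 ≈ -0.00019316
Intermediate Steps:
Y(t, z) = 81
l = -5177 (l = 81 - 239*(-3*(-8) - 2) = 81 - 239*(24 - 2) = 81 - 239*22 = 81 - 5258 = -5177)
1/l = 1/(-5177) = -1/5177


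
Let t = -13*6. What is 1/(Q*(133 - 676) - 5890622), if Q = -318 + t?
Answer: -1/5675594 ≈ -1.7619e-7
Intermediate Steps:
t = -78
Q = -396 (Q = -318 - 78 = -396)
1/(Q*(133 - 676) - 5890622) = 1/(-396*(133 - 676) - 5890622) = 1/(-396*(-543) - 5890622) = 1/(215028 - 5890622) = 1/(-5675594) = -1/5675594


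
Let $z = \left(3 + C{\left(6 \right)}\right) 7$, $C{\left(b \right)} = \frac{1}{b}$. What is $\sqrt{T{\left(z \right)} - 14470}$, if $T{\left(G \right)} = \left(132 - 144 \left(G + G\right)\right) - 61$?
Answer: $i \sqrt{20783} \approx 144.16 i$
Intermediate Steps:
$z = \frac{133}{6}$ ($z = \left(3 + \frac{1}{6}\right) 7 = \frac{19}{6} \cdot 7 = \frac{133}{6} \approx 22.167$)
$T{\left(G \right)} = 71 - 288 G$ ($T{\left(G \right)} = \left(132 - 144 \cdot 2 G\right) - 61 = \left(132 - 288 G\right) - 61 = 71 - 288 G$)
$\sqrt{T{\left(z \right)} - 14470} = \sqrt{\left(71 - 6384\right) - 14470} = \sqrt{-6313 - 14470} = \sqrt{-20783} = i \sqrt{20783}$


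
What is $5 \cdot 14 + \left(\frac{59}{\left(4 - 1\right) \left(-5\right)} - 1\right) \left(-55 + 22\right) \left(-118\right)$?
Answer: $- \frac{95702}{5} \approx -19140.0$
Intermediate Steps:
$5 \cdot 14 + \left(\frac{59}{\left(4 - 1\right) \left(-5\right)} - 1\right) \left(-55 + 22\right) \left(-118\right) = 70 + \left(\frac{59}{3 \left(-5\right)} - 1\right) \left(-33\right) \left(-118\right) = 70 + \left(\frac{59}{-15} - 1\right) \left(-33\right) \left(-118\right) = 70 + \left(59 \left(- \frac{1}{15}\right) - 1\right) \left(-33\right) \left(-118\right) = 70 + \left(- \frac{59}{15} - 1\right) \left(-33\right) \left(-118\right) = 70 + \left(- \frac{74}{15}\right) \left(-33\right) \left(-118\right) = 70 + \frac{814}{5} \left(-118\right) = 70 - \frac{96052}{5} = - \frac{95702}{5}$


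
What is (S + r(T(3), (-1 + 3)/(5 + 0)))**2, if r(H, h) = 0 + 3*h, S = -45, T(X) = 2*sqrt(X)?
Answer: 47961/25 ≈ 1918.4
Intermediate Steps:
r(H, h) = 3*h
(S + r(T(3), (-1 + 3)/(5 + 0)))**2 = (-45 + 3*((-1 + 3)/(5 + 0)))**2 = (-45 + 3*(2/5))**2 = (-45 + 6/5)**2 = (-219/5)**2 = 47961/25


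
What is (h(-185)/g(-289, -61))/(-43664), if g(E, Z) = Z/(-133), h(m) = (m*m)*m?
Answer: 842106125/2663504 ≈ 316.16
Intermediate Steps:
h(m) = m³ (h(m) = m²*m = m³)
g(E, Z) = -Z/133 (g(E, Z) = Z*(-1/133) = -Z/133)
(h(-185)/g(-289, -61))/(-43664) = ((-185)³/((-1/133*(-61))))/(-43664) = -6331625/61/133*(-1/43664) = -6331625*133/61*(-1/43664) = -842106125/61*(-1/43664) = 842106125/2663504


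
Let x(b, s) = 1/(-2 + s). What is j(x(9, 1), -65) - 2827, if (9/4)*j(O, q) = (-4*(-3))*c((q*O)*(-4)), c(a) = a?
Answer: -12641/3 ≈ -4213.7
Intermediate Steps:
j(O, q) = -64*O*q/3 (j(O, q) = 4*((-4*(-3))*((q*O)*(-4)))/9 = 4*(12*((O*q)*(-4)))/9 = 4*(12*(-4*O*q))/9 = 4*(-48*O*q)/9 = -64*O*q/3)
j(x(9, 1), -65) - 2827 = -64/3*(-65)/(-2 + 1) - 2827 = -64/3*(-65)/(-1) - 2827 = -64/3*(-1)*(-65) - 2827 = -4160/3 - 2827 = -12641/3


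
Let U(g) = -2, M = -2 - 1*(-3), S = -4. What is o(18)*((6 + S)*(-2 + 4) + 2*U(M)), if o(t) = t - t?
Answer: 0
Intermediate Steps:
M = 1 (M = -2 + 3 = 1)
o(t) = 0
o(18)*((6 + S)*(-2 + 4) + 2*U(M)) = 0*((6 - 4)*(-2 + 4) + 2*(-2)) = 0*(2*2 - 4) = 0*(4 - 4) = 0*0 = 0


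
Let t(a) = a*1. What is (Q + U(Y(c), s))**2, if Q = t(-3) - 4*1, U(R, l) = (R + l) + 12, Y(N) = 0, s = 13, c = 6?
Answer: 324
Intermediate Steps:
t(a) = a
U(R, l) = 12 + R + l
Q = -7 (Q = -3 - 4*1 = -3 - 4 = -7)
(Q + U(Y(c), s))**2 = (-7 + (12 + 0 + 13))**2 = (-7 + 25)**2 = 18**2 = 324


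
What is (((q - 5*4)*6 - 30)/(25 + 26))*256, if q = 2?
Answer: -11776/17 ≈ -692.71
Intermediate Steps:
(((q - 5*4)*6 - 30)/(25 + 26))*256 = (((2 - 5*4)*6 - 30)/(25 + 26))*256 = (((2 - 20)*6 - 30)/51)*256 = ((-18*6 - 30)*(1/51))*256 = ((-108 - 30)*(1/51))*256 = -138*1/51*256 = -46/17*256 = -11776/17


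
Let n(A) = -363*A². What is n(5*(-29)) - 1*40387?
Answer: -7672462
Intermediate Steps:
n(5*(-29)) - 1*40387 = -363*(5*(-29))² - 1*40387 = -363*(-145)² - 40387 = -363*21025 - 40387 = -7632075 - 40387 = -7672462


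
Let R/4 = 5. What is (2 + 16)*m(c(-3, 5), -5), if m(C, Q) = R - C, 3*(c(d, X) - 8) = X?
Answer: 186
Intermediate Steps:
R = 20 (R = 4*5 = 20)
c(d, X) = 8 + X/3
m(C, Q) = 20 - C
(2 + 16)*m(c(-3, 5), -5) = (2 + 16)*(20 - (8 + (⅓)*5)) = 18*(20 - (8 + 5/3)) = 18*(20 - 1*29/3) = 18*(20 - 29/3) = 18*(31/3) = 186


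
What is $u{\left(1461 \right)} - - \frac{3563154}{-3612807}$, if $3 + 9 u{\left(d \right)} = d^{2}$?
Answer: $\frac{285613685320}{1204269} \approx 2.3717 \cdot 10^{5}$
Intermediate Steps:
$u{\left(d \right)} = - \frac{1}{3} + \frac{d^{2}}{9}$
$u{\left(1461 \right)} - - \frac{3563154}{-3612807} = \left(- \frac{1}{3} + \frac{1461^{2}}{9}\right) - - \frac{3563154}{-3612807} = \left(- \frac{1}{3} + \frac{1}{9} \cdot 2134521\right) - \left(-3563154\right) \left(- \frac{1}{3612807}\right) = \left(- \frac{1}{3} + 237169\right) - \frac{395906}{401423} = \frac{711506}{3} - \frac{395906}{401423} = \frac{285613685320}{1204269}$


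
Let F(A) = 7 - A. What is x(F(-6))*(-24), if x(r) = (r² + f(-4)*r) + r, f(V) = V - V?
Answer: -4368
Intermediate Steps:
f(V) = 0
x(r) = r + r² (x(r) = (r² + 0*r) + r = (r² + 0) + r = r² + r = r + r²)
x(F(-6))*(-24) = ((7 - 1*(-6))*(1 + (7 - 1*(-6))))*(-24) = ((7 + 6)*(1 + (7 + 6)))*(-24) = (13*(1 + 13))*(-24) = (13*14)*(-24) = 182*(-24) = -4368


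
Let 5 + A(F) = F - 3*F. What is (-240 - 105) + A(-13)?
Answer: -324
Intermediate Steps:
A(F) = -5 - 2*F (A(F) = -5 + (F - 3*F) = -5 - 2*F)
(-240 - 105) + A(-13) = (-240 - 105) + (-5 - 2*(-13)) = -345 + (-5 + 26) = -345 + 21 = -324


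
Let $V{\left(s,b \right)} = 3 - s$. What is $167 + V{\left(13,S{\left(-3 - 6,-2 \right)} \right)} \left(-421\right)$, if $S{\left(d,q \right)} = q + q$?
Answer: $4377$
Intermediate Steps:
$S{\left(d,q \right)} = 2 q$
$167 + V{\left(13,S{\left(-3 - 6,-2 \right)} \right)} \left(-421\right) = 167 + \left(3 - 13\right) \left(-421\right) = 167 - -4210 = 167 + 4210 = 4377$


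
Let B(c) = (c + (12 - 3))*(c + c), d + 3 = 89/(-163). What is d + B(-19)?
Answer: 61362/163 ≈ 376.45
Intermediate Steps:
d = -578/163 (d = -3 + 89/(-163) = -3 + 89*(-1/163) = -3 - 89/163 = -578/163 ≈ -3.5460)
B(c) = 2*c*(9 + c) (B(c) = (c + 9)*(2*c) = (9 + c)*(2*c) = 2*c*(9 + c))
d + B(-19) = -578/163 + 2*(-19)*(9 - 19) = -578/163 + 2*(-19)*(-10) = -578/163 + 380 = 61362/163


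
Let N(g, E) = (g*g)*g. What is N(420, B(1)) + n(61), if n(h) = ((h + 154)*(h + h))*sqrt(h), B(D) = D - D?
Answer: 74088000 + 26230*sqrt(61) ≈ 7.4293e+7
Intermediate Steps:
B(D) = 0
N(g, E) = g**3 (N(g, E) = g**2*g = g**3)
n(h) = 2*h**(3/2)*(154 + h) (n(h) = ((154 + h)*(2*h))*sqrt(h) = (2*h*(154 + h))*sqrt(h) = 2*h**(3/2)*(154 + h))
N(420, B(1)) + n(61) = 420**3 + 2*61**(3/2)*(154 + 61) = 74088000 + 2*(61*sqrt(61))*215 = 74088000 + 26230*sqrt(61)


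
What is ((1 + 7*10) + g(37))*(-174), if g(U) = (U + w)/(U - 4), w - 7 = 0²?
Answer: -12586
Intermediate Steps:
w = 7 (w = 7 + 0² = 7 + 0 = 7)
g(U) = (7 + U)/(-4 + U) (g(U) = (U + 7)/(U - 4) = (7 + U)/(-4 + U))
((1 + 7*10) + g(37))*(-174) = ((1 + 7*10) + (7 + 37)/(-4 + 37))*(-174) = ((1 + 70) + 44/33)*(-174) = (71 + (1/33)*44)*(-174) = (71 + 4/3)*(-174) = (217/3)*(-174) = -12586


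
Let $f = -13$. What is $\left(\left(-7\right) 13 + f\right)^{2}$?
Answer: $10816$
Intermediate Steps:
$\left(\left(-7\right) 13 + f\right)^{2} = \left(\left(-7\right) 13 - 13\right)^{2} = \left(-91 - 13\right)^{2} = \left(-104\right)^{2} = 10816$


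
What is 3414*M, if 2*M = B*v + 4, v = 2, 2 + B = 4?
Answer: 13656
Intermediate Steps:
B = 2 (B = -2 + 4 = 2)
M = 4 (M = (2*2 + 4)/2 = (4 + 4)/2 = (½)*8 = 4)
3414*M = 3414*4 = 13656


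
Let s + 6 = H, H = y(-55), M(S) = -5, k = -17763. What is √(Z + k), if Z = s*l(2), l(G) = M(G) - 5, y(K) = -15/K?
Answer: I*√2142393/11 ≈ 133.06*I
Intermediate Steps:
H = 3/11 (H = -15/(-55) = -15*(-1/55) = 3/11 ≈ 0.27273)
l(G) = -10 (l(G) = -5 - 5 = -10)
s = -63/11 (s = -6 + 3/11 = -63/11 ≈ -5.7273)
Z = 630/11 (Z = -63/11*(-10) = 630/11 ≈ 57.273)
√(Z + k) = √(630/11 - 17763) = √(-194763/11) = I*√2142393/11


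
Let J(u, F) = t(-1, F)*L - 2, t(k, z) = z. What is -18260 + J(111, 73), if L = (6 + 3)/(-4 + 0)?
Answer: -73705/4 ≈ -18426.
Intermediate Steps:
L = -9/4 (L = 9/(-4) = 9*(-1/4) = -9/4 ≈ -2.2500)
J(u, F) = -2 - 9*F/4 (J(u, F) = F*(-9/4) - 2 = -9*F/4 - 2 = -2 - 9*F/4)
-18260 + J(111, 73) = -18260 + (-2 - 9/4*73) = -18260 + (-2 - 657/4) = -18260 - 665/4 = -73705/4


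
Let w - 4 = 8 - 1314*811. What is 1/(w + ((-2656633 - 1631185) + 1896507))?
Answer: -1/3456953 ≈ -2.8927e-7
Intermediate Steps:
w = -1065642 (w = 4 + (8 - 1314*811) = 4 + (8 - 1065654) = 4 - 1065646 = -1065642)
1/(w + ((-2656633 - 1631185) + 1896507)) = 1/(-1065642 + ((-2656633 - 1631185) + 1896507)) = 1/(-1065642 + (-4287818 + 1896507)) = 1/(-1065642 - 2391311) = 1/(-3456953) = -1/3456953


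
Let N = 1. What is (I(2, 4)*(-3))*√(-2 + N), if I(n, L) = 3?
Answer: -9*I ≈ -9.0*I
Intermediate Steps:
(I(2, 4)*(-3))*√(-2 + N) = (3*(-3))*√(-2 + 1) = -9*I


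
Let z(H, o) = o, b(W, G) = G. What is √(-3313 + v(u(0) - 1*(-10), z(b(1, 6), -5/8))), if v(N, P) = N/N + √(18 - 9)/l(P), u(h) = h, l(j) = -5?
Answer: I*√82815/5 ≈ 57.555*I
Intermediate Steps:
v(N, P) = ⅖ (v(N, P) = N/N + √(18 - 9)/(-5) = 1 + √9*(-⅕) = 1 + 3*(-⅕) = 1 - ⅗ = ⅖)
√(-3313 + v(u(0) - 1*(-10), z(b(1, 6), -5/8))) = √(-3313 + ⅖) = √(-16563/5) = I*√82815/5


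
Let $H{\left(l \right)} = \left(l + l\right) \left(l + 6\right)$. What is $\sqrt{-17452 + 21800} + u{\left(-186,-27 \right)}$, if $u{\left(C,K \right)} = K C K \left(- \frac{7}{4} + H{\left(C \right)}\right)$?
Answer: $- \frac{18158273901}{2} + 2 \sqrt{1087} \approx -9.0791 \cdot 10^{9}$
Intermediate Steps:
$H{\left(l \right)} = 2 l \left(6 + l\right)$
$u{\left(C,K \right)} = C K^{2} \left(- \frac{7}{4} + 2 C \left(6 + C\right)\right)$ ($u{\left(C,K \right)} = K C K \left(- \frac{7}{4} + 2 C \left(6 + C\right)\right) = C K K \left(\left(-7\right) \frac{1}{4} + 2 C \left(6 + C\right)\right) = C K^{2} \left(- \frac{7}{4} + 2 C \left(6 + C\right)\right)$)
$\sqrt{-17452 + 21800} + u{\left(-186,-27 \right)} = \sqrt{-17452 + 21800} + \frac{1}{4} \left(-186\right) \left(-27\right)^{2} \left(-7 + 8 \left(-186\right) \left(6 - 186\right)\right) = \sqrt{4348} + \frac{1}{4} \left(-186\right) 729 \left(-7 + 8 \left(-186\right) \left(-180\right)\right) = 2 \sqrt{1087} + \frac{1}{4} \left(-186\right) 729 \left(-7 + 267840\right) = 2 \sqrt{1087} + \frac{1}{4} \left(-186\right) 729 \cdot 267833 = 2 \sqrt{1087} - \frac{18158273901}{2} = - \frac{18158273901}{2} + 2 \sqrt{1087}$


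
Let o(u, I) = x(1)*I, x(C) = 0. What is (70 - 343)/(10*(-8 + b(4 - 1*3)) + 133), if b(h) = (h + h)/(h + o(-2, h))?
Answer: -273/73 ≈ -3.7397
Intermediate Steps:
o(u, I) = 0 (o(u, I) = 0*I = 0)
b(h) = 2 (b(h) = (h + h)/(h + 0) = (2*h)/h = 2)
(70 - 343)/(10*(-8 + b(4 - 1*3)) + 133) = (70 - 343)/(10*(-8 + 2) + 133) = -273/(10*(-6) + 133) = -273/(-60 + 133) = -273/73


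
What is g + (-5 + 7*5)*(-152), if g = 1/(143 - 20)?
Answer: -560879/123 ≈ -4560.0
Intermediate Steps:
g = 1/123 ≈ 0.0081301
g + (-5 + 7*5)*(-152) = 1/123 + (-5 + 7*5)*(-152) = 1/123 + (-5 + 35)*(-152) = 1/123 + 30*(-152) = 1/123 - 4560 = -560879/123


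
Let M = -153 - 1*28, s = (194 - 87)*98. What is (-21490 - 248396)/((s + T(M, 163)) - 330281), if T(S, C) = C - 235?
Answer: 269886/319867 ≈ 0.84374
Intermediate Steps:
s = 10486 (s = 107*98 = 10486)
M = -181 (M = -153 - 28 = -181)
T(S, C) = -235 + C
(-21490 - 248396)/((s + T(M, 163)) - 330281) = (-21490 - 248396)/((10486 + (-235 + 163)) - 330281) = -269886/((10486 - 72) - 330281) = -269886/(10414 - 330281) = -269886/(-319867) = -269886*(-1/319867) = 269886/319867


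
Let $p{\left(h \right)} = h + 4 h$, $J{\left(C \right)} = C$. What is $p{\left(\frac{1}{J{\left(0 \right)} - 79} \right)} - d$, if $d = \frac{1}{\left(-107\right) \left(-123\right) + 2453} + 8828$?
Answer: $- \frac{10889469117}{1233506} \approx -8828.1$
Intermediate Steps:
$p{\left(h \right)} = 5 h$
$d = \frac{137840393}{15614}$ ($d = \frac{1}{13161 + 2453} + 8828 = \frac{1}{15614} + 8828 = \frac{137840393}{15614} \approx 8828.0$)
$p{\left(\frac{1}{J{\left(0 \right)} - 79} \right)} - d = \frac{5}{0 - 79} - \frac{137840393}{15614} = \frac{5}{-79} - \frac{137840393}{15614} = 5 \left(- \frac{1}{79}\right) - \frac{137840393}{15614} = - \frac{5}{79} - \frac{137840393}{15614} = - \frac{10889469117}{1233506}$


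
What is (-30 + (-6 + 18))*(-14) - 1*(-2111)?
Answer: 2363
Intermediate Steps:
(-30 + (-6 + 18))*(-14) - 1*(-2111) = (-30 + 12)*(-14) + 2111 = -18*(-14) + 2111 = 252 + 2111 = 2363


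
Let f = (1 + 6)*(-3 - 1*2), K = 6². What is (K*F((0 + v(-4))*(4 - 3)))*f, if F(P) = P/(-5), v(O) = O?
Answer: -1008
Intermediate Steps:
F(P) = -P/5 (F(P) = P*(-⅕) = -P/5)
K = 36
f = -35 (f = 7*(-3 - 2) = 7*(-5) = -35)
(K*F((0 + v(-4))*(4 - 3)))*f = (36*(-(0 - 4)*(4 - 3)/5))*(-35) = (36*(-(-4)/5))*(-35) = (36*(-⅕*(-4)))*(-35) = (36*(⅘))*(-35) = (144/5)*(-35) = -1008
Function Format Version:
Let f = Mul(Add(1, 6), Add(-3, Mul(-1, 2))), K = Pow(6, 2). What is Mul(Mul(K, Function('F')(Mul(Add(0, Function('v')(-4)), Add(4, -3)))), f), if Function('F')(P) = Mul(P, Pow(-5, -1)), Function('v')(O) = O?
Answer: -1008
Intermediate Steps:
Function('F')(P) = Mul(Rational(-1, 5), P) (Function('F')(P) = Mul(P, Rational(-1, 5)) = Mul(Rational(-1, 5), P))
K = 36
f = -35 (f = Mul(7, Add(-3, -2)) = Mul(7, -5) = -35)
Mul(Mul(K, Function('F')(Mul(Add(0, Function('v')(-4)), Add(4, -3)))), f) = Mul(Mul(36, Mul(Rational(-1, 5), Mul(Add(0, -4), Add(4, -3)))), -35) = Mul(Mul(36, Mul(Rational(-1, 5), Mul(-4, 1))), -35) = Mul(Mul(36, Mul(Rational(-1, 5), -4)), -35) = Mul(Mul(36, Rational(4, 5)), -35) = Mul(Rational(144, 5), -35) = -1008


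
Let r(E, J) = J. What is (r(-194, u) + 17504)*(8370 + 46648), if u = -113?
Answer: 956818038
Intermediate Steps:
(r(-194, u) + 17504)*(8370 + 46648) = (-113 + 17504)*(8370 + 46648) = 17391*55018 = 956818038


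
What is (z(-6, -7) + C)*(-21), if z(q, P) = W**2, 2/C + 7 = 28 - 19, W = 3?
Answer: -210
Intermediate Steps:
C = 1 (C = 2/(-7 + (28 - 19)) = 2/(-7 + 9) = 2/2 = 2*(1/2) = 1)
z(q, P) = 9 (z(q, P) = 3**2 = 9)
(z(-6, -7) + C)*(-21) = (9 + 1)*(-21) = 10*(-21) = -210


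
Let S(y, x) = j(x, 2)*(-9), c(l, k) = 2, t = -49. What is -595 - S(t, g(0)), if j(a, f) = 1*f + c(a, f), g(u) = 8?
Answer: -559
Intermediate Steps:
j(a, f) = 2 + f (j(a, f) = 1*f + 2 = f + 2 = 2 + f)
S(y, x) = -36 (S(y, x) = (2 + 2)*(-9) = 4*(-9) = -36)
-595 - S(t, g(0)) = -595 - 1*(-36) = -595 + 36 = -559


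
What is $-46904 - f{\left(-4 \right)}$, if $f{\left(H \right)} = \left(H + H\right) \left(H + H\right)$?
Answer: $-46968$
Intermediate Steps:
$f{\left(H \right)} = 4 H^{2}$ ($f{\left(H \right)} = 2 H 2 H = 4 H^{2}$)
$-46904 - f{\left(-4 \right)} = -46904 - 4 \left(-4\right)^{2} = -46904 - 4 \cdot 16 = -46904 - 64 = -46968$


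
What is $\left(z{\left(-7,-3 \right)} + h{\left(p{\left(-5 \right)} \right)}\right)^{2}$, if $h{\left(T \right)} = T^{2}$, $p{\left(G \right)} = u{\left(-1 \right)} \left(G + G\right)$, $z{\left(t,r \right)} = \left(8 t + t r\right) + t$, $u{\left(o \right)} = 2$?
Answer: $128164$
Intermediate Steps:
$z{\left(t,r \right)} = 9 t + r t$ ($z{\left(t,r \right)} = \left(8 t + r t\right) + t = 9 t + r t$)
$p{\left(G \right)} = 4 G$ ($p{\left(G \right)} = 2 \left(G + G\right) = 2 \cdot 2 G = 4 G$)
$\left(z{\left(-7,-3 \right)} + h{\left(p{\left(-5 \right)} \right)}\right)^{2} = \left(- 7 \left(9 - 3\right) + \left(4 \left(-5\right)\right)^{2}\right)^{2} = \left(\left(-7\right) 6 + \left(-20\right)^{2}\right)^{2} = \left(-42 + 400\right)^{2} = 358^{2} = 128164$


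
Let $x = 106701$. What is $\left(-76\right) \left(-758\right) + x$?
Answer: $164309$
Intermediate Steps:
$\left(-76\right) \left(-758\right) + x = \left(-76\right) \left(-758\right) + 106701 = 57608 + 106701 = 164309$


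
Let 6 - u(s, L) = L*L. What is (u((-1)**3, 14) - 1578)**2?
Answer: 3125824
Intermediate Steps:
u(s, L) = 6 - L**2 (u(s, L) = 6 - L*L = 6 - L**2)
(u((-1)**3, 14) - 1578)**2 = ((6 - 1*14**2) - 1578)**2 = ((6 - 1*196) - 1578)**2 = ((6 - 196) - 1578)**2 = (-190 - 1578)**2 = (-1768)**2 = 3125824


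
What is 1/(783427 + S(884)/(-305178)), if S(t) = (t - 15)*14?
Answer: 152589/119542336420 ≈ 1.2764e-6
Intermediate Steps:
S(t) = -210 + 14*t (S(t) = (-15 + t)*14 = -210 + 14*t)
1/(783427 + S(884)/(-305178)) = 1/(783427 + (-210 + 14*884)/(-305178)) = 1/(783427 + (-210 + 12376)*(-1/305178)) = 1/(783427 + 12166*(-1/305178)) = 1/(783427 - 6083/152589) = 1/(119542336420/152589) = 152589/119542336420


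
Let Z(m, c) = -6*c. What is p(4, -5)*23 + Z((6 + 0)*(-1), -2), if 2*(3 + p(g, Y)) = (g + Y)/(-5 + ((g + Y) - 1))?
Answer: -775/14 ≈ -55.357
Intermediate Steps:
p(g, Y) = -3 + (Y + g)/(2*(-6 + Y + g)) (p(g, Y) = -3 + ((g + Y)/(-5 + ((g + Y) - 1)))/2 = -3 + ((Y + g)/(-5 + ((Y + g) - 1)))/2 = -3 + ((Y + g)/(-5 + (-1 + Y + g)))/2 = -3 + ((Y + g)/(-6 + Y + g))/2 = -3 + (Y + g)/(2*(-6 + Y + g)))
p(4, -5)*23 + Z((6 + 0)*(-1), -2) = ((36 - 5*(-5) - 5*4)/(2*(-6 - 5 + 4)))*23 - 6*(-2) = ((1/2)*(36 + 25 - 20)/(-7))*23 + 12 = ((1/2)*(-1/7)*41)*23 + 12 = -41/14*23 + 12 = -943/14 + 12 = -775/14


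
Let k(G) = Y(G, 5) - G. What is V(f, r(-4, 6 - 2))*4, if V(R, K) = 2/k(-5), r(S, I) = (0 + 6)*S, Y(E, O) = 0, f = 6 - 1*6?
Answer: 8/5 ≈ 1.6000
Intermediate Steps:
f = 0 (f = 6 - 6 = 0)
k(G) = -G (k(G) = 0 - G = -G)
r(S, I) = 6*S
V(R, K) = ⅖ (V(R, K) = 2/((-1*(-5))) = 2/5 = 2*(⅕) = ⅖)
V(f, r(-4, 6 - 2))*4 = (⅖)*4 = 8/5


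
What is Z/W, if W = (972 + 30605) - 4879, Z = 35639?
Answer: 35639/26698 ≈ 1.3349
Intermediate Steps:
W = 26698 (W = 31577 - 4879 = 26698)
Z/W = 35639/26698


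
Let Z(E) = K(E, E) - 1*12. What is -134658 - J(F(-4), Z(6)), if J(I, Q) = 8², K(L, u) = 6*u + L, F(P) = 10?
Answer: -134722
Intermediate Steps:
K(L, u) = L + 6*u
Z(E) = -12 + 7*E (Z(E) = (E + 6*E) - 1*12 = 7*E - 12 = -12 + 7*E)
J(I, Q) = 64
-134658 - J(F(-4), Z(6)) = -134658 - 1*64 = -134658 - 64 = -134722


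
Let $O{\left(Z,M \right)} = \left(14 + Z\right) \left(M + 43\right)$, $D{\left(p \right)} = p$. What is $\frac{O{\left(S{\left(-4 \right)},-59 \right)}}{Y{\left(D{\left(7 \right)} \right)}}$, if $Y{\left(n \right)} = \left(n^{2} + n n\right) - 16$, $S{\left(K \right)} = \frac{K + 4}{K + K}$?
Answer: $- \frac{112}{41} \approx -2.7317$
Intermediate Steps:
$S{\left(K \right)} = \frac{4 + K}{2 K}$
$O{\left(Z,M \right)} = \left(14 + Z\right) \left(43 + M\right)$
$Y{\left(n \right)} = -16 + 2 n^{2}$ ($Y{\left(n \right)} = \left(n^{2} + n^{2}\right) - 16 = 2 n^{2} - 16 = -16 + 2 n^{2}$)
$\frac{O{\left(S{\left(-4 \right)},-59 \right)}}{Y{\left(D{\left(7 \right)} \right)}} = \frac{602 + 14 \left(-59\right) + 43 \frac{4 - 4}{2 \left(-4\right)} - 59 \frac{4 - 4}{2 \left(-4\right)}}{-16 + 2 \cdot 7^{2}} = \frac{602 - 826 + 43 \cdot \frac{1}{2} \left(- \frac{1}{4}\right) 0 - 59 \cdot \frac{1}{2} \left(- \frac{1}{4}\right) 0}{-16 + 2 \cdot 49} = \frac{602 - 826 + 43 \cdot 0 - 0}{-16 + 98} = \frac{602 - 826 + 0 + 0}{82} = \left(-224\right) \frac{1}{82} = - \frac{112}{41}$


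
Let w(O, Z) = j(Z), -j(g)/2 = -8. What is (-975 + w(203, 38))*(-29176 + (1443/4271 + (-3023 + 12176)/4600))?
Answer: 549663769012183/19646600 ≈ 2.7978e+7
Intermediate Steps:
j(g) = 16 (j(g) = -2*(-8) = 16)
w(O, Z) = 16
(-975 + w(203, 38))*(-29176 + (1443/4271 + (-3023 + 12176)/4600)) = (-975 + 16)*(-29176 + (1443/4271 + (-3023 + 12176)/4600)) = -959*(-29176 + (1443*(1/4271) + 9153*(1/4600))) = -959*(-29176 + (1443/4271 + 9153/4600)) = -959*(-29176 + 45730263/19646600) = -959*(-573163471337/19646600) = 549663769012183/19646600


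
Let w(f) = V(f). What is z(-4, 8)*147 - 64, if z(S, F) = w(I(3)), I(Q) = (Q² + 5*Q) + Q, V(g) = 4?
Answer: 524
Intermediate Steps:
I(Q) = Q² + 6*Q
w(f) = 4
z(S, F) = 4
z(-4, 8)*147 - 64 = 4*147 - 64 = 588 - 64 = 524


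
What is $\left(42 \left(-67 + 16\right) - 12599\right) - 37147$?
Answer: $-51888$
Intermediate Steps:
$\left(42 \left(-67 + 16\right) - 12599\right) - 37147 = \left(42 \left(-51\right) - 12599\right) - 37147 = \left(-2142 - 12599\right) - 37147 = -14741 - 37147 = -51888$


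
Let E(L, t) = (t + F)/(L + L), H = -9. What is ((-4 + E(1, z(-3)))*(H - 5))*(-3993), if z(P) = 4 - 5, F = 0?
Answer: -251559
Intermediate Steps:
z(P) = -1
E(L, t) = t/(2*L) (E(L, t) = (t + 0)/(L + L) = t/((2*L)) = t*(1/(2*L)) = t/(2*L))
((-4 + E(1, z(-3)))*(H - 5))*(-3993) = ((-4 + (½)*(-1)/1)*(-9 - 5))*(-3993) = ((-4 + (½)*(-1)*1)*(-14))*(-3993) = ((-4 - ½)*(-14))*(-3993) = -9/2*(-14)*(-3993) = 63*(-3993) = -251559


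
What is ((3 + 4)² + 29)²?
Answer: 6084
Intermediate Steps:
((3 + 4)² + 29)² = (7² + 29)² = (49 + 29)² = 78² = 6084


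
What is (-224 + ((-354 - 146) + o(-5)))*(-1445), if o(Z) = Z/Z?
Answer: 1044735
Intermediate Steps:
o(Z) = 1
(-224 + ((-354 - 146) + o(-5)))*(-1445) = (-224 + ((-354 - 146) + 1))*(-1445) = (-224 + (-500 + 1))*(-1445) = (-224 - 499)*(-1445) = -723*(-1445) = 1044735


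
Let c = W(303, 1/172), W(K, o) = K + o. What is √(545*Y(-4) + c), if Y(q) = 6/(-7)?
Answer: I*√59483921/602 ≈ 12.812*I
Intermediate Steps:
Y(q) = -6/7 (Y(q) = 6*(-⅐) = -6/7)
c = 52117/172 (c = 303 + 1/172 = 52117/172 ≈ 303.01)
√(545*Y(-4) + c) = √(545*(-6/7) + 52117/172) = √(-3270/7 + 52117/172) = √(-197621/1204) = I*√59483921/602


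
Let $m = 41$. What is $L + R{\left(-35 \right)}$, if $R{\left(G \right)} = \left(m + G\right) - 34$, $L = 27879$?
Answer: $27851$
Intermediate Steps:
$R{\left(G \right)} = 7 + G$ ($R{\left(G \right)} = \left(41 + G\right) - 34 = 7 + G$)
$L + R{\left(-35 \right)} = 27879 + \left(7 - 35\right) = 27879 - 28 = 27851$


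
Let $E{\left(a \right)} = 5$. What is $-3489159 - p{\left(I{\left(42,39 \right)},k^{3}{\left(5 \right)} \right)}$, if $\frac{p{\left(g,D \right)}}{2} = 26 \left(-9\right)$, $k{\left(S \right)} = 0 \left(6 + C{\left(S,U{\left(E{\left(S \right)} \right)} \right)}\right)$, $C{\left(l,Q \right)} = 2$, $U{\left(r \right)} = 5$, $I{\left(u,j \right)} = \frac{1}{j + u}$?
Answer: $-3488691$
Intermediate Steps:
$k{\left(S \right)} = 0$ ($k{\left(S \right)} = 0 \left(6 + 2\right) = 0 \cdot 8 = 0$)
$p{\left(g,D \right)} = -468$ ($p{\left(g,D \right)} = 2 \cdot 26 \left(-9\right) = 2 \left(-234\right) = -468$)
$-3489159 - p{\left(I{\left(42,39 \right)},k^{3}{\left(5 \right)} \right)} = -3489159 - -468 = -3489159 + 468 = -3488691$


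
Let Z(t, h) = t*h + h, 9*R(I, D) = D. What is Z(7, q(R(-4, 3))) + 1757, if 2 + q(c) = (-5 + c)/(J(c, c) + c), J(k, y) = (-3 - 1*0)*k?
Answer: 1797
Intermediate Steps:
J(k, y) = -3*k (J(k, y) = (-3 + 0)*k = -3*k)
R(I, D) = D/9
q(c) = -2 - (-5 + c)/(2*c) (q(c) = -2 + (-5 + c)/(-3*c + c) = -2 + (-5 + c)/((-2*c)) = -2 + (-5 + c)*(-1/(2*c)) = -2 - (-5 + c)/(2*c))
Z(t, h) = h + h*t (Z(t, h) = h*t + h = h + h*t)
Z(7, q(R(-4, 3))) + 1757 = (5*(1 - 3/9)/(2*(((1/9)*3))))*(1 + 7) + 1757 = (5*(1 - 1*1/3)/(2*(1/3)))*8 + 1757 = ((5/2)*3*(1 - 1/3))*8 + 1757 = ((5/2)*3*(2/3))*8 + 1757 = 5*8 + 1757 = 40 + 1757 = 1797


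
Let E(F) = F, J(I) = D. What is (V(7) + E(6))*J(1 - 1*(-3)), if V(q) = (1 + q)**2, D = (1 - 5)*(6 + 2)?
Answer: -2240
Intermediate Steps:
D = -32 (D = -4*8 = -32)
J(I) = -32
(V(7) + E(6))*J(1 - 1*(-3)) = ((1 + 7)**2 + 6)*(-32) = (8**2 + 6)*(-32) = (64 + 6)*(-32) = 70*(-32) = -2240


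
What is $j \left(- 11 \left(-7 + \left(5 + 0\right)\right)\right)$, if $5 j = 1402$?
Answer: $\frac{30844}{5} \approx 6168.8$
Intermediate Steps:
$j = \frac{1402}{5}$ ($j = \frac{1}{5} \cdot 1402 = \frac{1402}{5} \approx 280.4$)
$j \left(- 11 \left(-7 + \left(5 + 0\right)\right)\right) = \frac{1402 \left(- 11 \left(-7 + \left(5 + 0\right)\right)\right)}{5} = \frac{1402 \left(- 11 \left(-7 + 5\right)\right)}{5} = \frac{1402 \left(\left(-11\right) \left(-2\right)\right)}{5} = \frac{1402}{5} \cdot 22 = \frac{30844}{5}$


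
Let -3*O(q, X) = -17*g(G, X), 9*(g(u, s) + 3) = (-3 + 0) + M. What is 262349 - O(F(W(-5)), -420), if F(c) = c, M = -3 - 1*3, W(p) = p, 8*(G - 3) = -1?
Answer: 787115/3 ≈ 2.6237e+5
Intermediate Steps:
G = 23/8 (G = 3 + (⅛)*(-1) = 3 - ⅛ = 23/8 ≈ 2.8750)
M = -6 (M = -3 - 3 = -6)
g(u, s) = -4 (g(u, s) = -3 + ((-3 + 0) - 6)/9 = -3 + (-3 - 6)/9 = -3 + (⅑)*(-9) = -3 - 1 = -4)
O(q, X) = -68/3 (O(q, X) = -(-17)*(-4)/3 = -⅓*68 = -68/3)
262349 - O(F(W(-5)), -420) = 262349 - 1*(-68/3) = 262349 + 68/3 = 787115/3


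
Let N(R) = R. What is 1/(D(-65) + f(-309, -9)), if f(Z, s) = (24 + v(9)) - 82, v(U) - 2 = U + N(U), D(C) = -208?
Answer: -1/246 ≈ -0.0040650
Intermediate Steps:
v(U) = 2 + 2*U (v(U) = 2 + (U + U) = 2 + 2*U)
f(Z, s) = -38 (f(Z, s) = (24 + (2 + 2*9)) - 82 = (24 + (2 + 18)) - 82 = (24 + 20) - 82 = 44 - 82 = -38)
1/(D(-65) + f(-309, -9)) = 1/(-208 - 38) = 1/(-246) = -1/246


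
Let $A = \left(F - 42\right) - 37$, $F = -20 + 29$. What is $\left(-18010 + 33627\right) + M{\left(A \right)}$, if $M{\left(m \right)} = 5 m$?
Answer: $15267$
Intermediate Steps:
$F = 9$
$A = -70$ ($A = \left(9 - 42\right) - 37 = -33 - 37 = -70$)
$\left(-18010 + 33627\right) + M{\left(A \right)} = \left(-18010 + 33627\right) + 5 \left(-70\right) = 15617 - 350 = 15267$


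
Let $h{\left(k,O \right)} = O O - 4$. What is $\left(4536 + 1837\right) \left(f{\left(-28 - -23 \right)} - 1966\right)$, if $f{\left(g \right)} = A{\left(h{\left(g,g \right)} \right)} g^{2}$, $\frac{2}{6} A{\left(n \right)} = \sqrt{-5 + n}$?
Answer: $-10617418$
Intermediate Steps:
$h{\left(k,O \right)} = -4 + O^{2}$ ($h{\left(k,O \right)} = O^{2} - 4 = -4 + O^{2}$)
$A{\left(n \right)} = 3 \sqrt{-5 + n}$
$f{\left(g \right)} = 3 g^{2} \sqrt{-9 + g^{2}}$ ($f{\left(g \right)} = 3 \sqrt{-5 + \left(-4 + g^{2}\right)} g^{2} = 3 \sqrt{-9 + g^{2}} g^{2} = 3 g^{2} \sqrt{-9 + g^{2}}$)
$\left(4536 + 1837\right) \left(f{\left(-28 - -23 \right)} - 1966\right) = \left(4536 + 1837\right) \left(3 \left(-28 - -23\right)^{2} \sqrt{-9 + \left(-28 - -23\right)^{2}} - 1966\right) = 6373 \left(3 \left(-28 + 23\right)^{2} \sqrt{-9 + \left(-28 + 23\right)^{2}} - 1966\right) = 6373 \left(3 \left(-5\right)^{2} \sqrt{-9 + \left(-5\right)^{2}} - 1966\right) = 6373 \left(3 \cdot 25 \sqrt{-9 + 25} - 1966\right) = 6373 \left(3 \cdot 25 \sqrt{16} - 1966\right) = 6373 \left(3 \cdot 25 \cdot 4 - 1966\right) = 6373 \left(300 - 1966\right) = 6373 \left(-1666\right) = -10617418$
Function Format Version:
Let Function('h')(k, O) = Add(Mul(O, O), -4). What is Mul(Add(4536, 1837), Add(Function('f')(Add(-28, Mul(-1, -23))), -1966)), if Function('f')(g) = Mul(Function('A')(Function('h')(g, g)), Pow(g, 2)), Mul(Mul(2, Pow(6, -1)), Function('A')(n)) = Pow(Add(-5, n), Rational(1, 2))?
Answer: -10617418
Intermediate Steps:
Function('h')(k, O) = Add(-4, Pow(O, 2)) (Function('h')(k, O) = Add(Pow(O, 2), -4) = Add(-4, Pow(O, 2)))
Function('A')(n) = Mul(3, Pow(Add(-5, n), Rational(1, 2)))
Function('f')(g) = Mul(3, Pow(g, 2), Pow(Add(-9, Pow(g, 2)), Rational(1, 2))) (Function('f')(g) = Mul(Mul(3, Pow(Add(-5, Add(-4, Pow(g, 2))), Rational(1, 2))), Pow(g, 2)) = Mul(Mul(3, Pow(Add(-9, Pow(g, 2)), Rational(1, 2))), Pow(g, 2)) = Mul(3, Pow(g, 2), Pow(Add(-9, Pow(g, 2)), Rational(1, 2))))
Mul(Add(4536, 1837), Add(Function('f')(Add(-28, Mul(-1, -23))), -1966)) = Mul(Add(4536, 1837), Add(Mul(3, Pow(Add(-28, Mul(-1, -23)), 2), Pow(Add(-9, Pow(Add(-28, Mul(-1, -23)), 2)), Rational(1, 2))), -1966)) = Mul(6373, Add(Mul(3, Pow(Add(-28, 23), 2), Pow(Add(-9, Pow(Add(-28, 23), 2)), Rational(1, 2))), -1966)) = Mul(6373, Add(Mul(3, Pow(-5, 2), Pow(Add(-9, Pow(-5, 2)), Rational(1, 2))), -1966)) = Mul(6373, Add(Mul(3, 25, Pow(Add(-9, 25), Rational(1, 2))), -1966)) = Mul(6373, Add(Mul(3, 25, Pow(16, Rational(1, 2))), -1966)) = Mul(6373, Add(Mul(3, 25, 4), -1966)) = Mul(6373, Add(300, -1966)) = Mul(6373, -1666) = -10617418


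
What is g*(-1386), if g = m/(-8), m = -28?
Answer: -4851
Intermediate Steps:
g = 7/2 (g = -28/(-8) = -28*(-⅛) = 7/2 ≈ 3.5000)
g*(-1386) = (7/2)*(-1386) = -4851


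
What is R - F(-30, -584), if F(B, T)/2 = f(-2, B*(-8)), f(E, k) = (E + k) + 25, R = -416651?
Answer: -417177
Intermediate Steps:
f(E, k) = 25 + E + k
F(B, T) = 46 - 16*B (F(B, T) = 2*(25 - 2 + B*(-8)) = 2*(25 - 2 - 8*B) = 2*(23 - 8*B) = 46 - 16*B)
R - F(-30, -584) = -416651 - (46 - 16*(-30)) = -416651 - (46 + 480) = -416651 - 1*526 = -416651 - 526 = -417177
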